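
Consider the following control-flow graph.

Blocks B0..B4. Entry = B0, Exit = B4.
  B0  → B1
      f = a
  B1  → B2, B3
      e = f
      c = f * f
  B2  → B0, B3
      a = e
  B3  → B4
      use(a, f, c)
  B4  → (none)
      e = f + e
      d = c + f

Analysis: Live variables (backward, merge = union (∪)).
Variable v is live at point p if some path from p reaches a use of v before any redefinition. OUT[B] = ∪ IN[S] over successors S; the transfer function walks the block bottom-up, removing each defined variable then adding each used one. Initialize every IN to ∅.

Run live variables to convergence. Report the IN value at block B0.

Answer: {a}

Derivation:
Converged values:
  B0: | IN={a} | OUT={a, f}
  B1: | IN={a, f} | OUT={a, c, e, f}
  B2: | IN={c, e, f} | OUT={a, c, e, f}
  B3: | IN={a, c, e, f} | OUT={c, e, f}
  B4: | IN={c, e, f} | OUT={}

Merge at B0: OUT[B0] = IN[B1] = {a, f}
Applying B0's transfer function to that OUT value gives IN[B0] (row B0 above).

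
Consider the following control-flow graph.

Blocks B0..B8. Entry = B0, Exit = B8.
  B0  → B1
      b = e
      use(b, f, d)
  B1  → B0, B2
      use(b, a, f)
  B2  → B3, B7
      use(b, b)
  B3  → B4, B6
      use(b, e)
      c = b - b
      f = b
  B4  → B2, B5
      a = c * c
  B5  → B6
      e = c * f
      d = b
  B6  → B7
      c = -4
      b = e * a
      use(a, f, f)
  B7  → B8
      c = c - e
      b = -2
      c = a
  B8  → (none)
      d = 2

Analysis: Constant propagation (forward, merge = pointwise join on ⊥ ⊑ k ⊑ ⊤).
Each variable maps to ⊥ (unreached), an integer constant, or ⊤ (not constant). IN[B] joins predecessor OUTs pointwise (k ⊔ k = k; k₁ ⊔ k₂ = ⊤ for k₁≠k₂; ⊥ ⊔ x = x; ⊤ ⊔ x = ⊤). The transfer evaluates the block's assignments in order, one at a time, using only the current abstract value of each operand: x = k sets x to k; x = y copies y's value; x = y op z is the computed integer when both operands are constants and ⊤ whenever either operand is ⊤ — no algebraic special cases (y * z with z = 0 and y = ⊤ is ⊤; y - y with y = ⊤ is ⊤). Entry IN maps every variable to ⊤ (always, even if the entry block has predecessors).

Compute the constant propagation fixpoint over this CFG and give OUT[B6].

Fixpoint table:
  B0:   IN=(all ⊤)   OUT=(all ⊤)
  B1:   IN=(all ⊤)   OUT=(all ⊤)
  B2:   IN=(all ⊤)   OUT=(all ⊤)
  B3:   IN=(all ⊤)   OUT=(all ⊤)
  B4:   IN=(all ⊤)   OUT=(all ⊤)
  B5:   IN=(all ⊤)   OUT=(all ⊤)
  B6:   IN=(all ⊤)   OUT={c:-4; rest ⊤}
  B7:   IN=(all ⊤)   OUT={b:-2; rest ⊤}
  B8:   IN={b:-2; rest ⊤}   OUT={b:-2, d:2; rest ⊤}

Merge at B6: IN[B6] = OUT[B3] ⊔ OUT[B5] = {a: ⊤, b: ⊤, c: ⊤, d: ⊤, e: ⊤, f: ⊤}
Applying B6's transfer function to that IN value gives OUT[B6] (row B6 above).

Answer: {a: ⊤, b: ⊤, c: -4, d: ⊤, e: ⊤, f: ⊤}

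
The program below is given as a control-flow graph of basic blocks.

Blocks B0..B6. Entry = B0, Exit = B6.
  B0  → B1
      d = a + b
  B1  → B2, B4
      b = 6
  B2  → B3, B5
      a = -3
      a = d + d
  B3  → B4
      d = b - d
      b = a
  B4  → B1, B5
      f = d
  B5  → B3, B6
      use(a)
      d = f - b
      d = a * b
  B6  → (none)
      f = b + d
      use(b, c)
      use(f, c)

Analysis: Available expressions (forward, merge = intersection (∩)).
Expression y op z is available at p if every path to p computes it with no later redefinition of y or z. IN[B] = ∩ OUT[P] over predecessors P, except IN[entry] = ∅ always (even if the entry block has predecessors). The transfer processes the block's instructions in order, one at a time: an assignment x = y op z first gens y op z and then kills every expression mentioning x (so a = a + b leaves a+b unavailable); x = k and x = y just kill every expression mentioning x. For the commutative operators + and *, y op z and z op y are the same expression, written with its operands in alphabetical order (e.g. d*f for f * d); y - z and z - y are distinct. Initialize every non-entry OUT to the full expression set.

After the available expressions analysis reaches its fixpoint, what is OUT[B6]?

Fixpoint table:
  B0: | IN={} | OUT={a+b}
  B1: | IN={} | OUT={}
  B2: | IN={} | OUT={d+d}
  B3: | IN={} | OUT={}
  B4: | IN={} | OUT={}
  B5: | IN={} | OUT={a*b, f-b}
  B6: | IN={a*b, f-b} | OUT={a*b, b+d}

Merge at B6: IN[B6] = OUT[B5] = {a*b, f-b}
Applying B6's transfer function to that IN value gives OUT[B6] (row B6 above).

Answer: {a*b, b+d}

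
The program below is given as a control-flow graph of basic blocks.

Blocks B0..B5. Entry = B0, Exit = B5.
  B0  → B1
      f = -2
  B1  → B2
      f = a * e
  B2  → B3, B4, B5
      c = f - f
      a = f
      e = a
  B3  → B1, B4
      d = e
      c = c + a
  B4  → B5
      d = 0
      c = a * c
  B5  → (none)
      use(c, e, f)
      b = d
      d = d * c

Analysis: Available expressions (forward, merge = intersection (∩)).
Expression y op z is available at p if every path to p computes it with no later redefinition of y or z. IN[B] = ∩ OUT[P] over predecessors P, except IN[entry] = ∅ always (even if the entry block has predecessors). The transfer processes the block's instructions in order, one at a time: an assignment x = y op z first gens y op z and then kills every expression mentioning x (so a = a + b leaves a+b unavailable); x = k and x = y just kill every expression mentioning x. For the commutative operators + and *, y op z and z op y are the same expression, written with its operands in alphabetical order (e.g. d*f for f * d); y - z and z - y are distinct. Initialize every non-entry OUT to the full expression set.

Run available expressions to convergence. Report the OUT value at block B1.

Answer: {a*e}

Derivation:
Converged values:
  B0: | IN={} | OUT={}
  B1: | IN={} | OUT={a*e}
  B2: | IN={a*e} | OUT={f-f}
  B3: | IN={f-f} | OUT={f-f}
  B4: | IN={f-f} | OUT={f-f}
  B5: | IN={f-f} | OUT={f-f}

Merge at B1: IN[B1] = OUT[B0] ∩ OUT[B3] = {}
Applying B1's transfer function to that IN value gives OUT[B1] (row B1 above).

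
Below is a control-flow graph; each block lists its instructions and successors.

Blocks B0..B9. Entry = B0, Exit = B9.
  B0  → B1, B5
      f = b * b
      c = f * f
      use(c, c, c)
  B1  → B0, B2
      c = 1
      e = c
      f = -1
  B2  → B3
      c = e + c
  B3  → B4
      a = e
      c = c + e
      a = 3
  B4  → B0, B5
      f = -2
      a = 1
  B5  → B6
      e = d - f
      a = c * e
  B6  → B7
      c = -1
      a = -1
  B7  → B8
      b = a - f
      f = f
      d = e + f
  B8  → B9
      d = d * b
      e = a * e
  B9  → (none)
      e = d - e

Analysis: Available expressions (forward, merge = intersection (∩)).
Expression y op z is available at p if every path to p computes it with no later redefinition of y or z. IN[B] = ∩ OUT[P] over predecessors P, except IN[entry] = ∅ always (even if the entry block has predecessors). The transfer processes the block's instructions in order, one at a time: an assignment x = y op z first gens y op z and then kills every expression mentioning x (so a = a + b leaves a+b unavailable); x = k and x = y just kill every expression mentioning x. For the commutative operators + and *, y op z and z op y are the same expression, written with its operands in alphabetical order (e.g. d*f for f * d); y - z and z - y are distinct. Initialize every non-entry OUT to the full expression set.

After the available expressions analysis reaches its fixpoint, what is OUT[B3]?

Converged values:
  B0: | IN={} | OUT={b*b, f*f}
  B1: | IN={b*b, f*f} | OUT={b*b}
  B2: | IN={b*b} | OUT={b*b}
  B3: | IN={b*b} | OUT={b*b}
  B4: | IN={b*b} | OUT={b*b}
  B5: | IN={b*b} | OUT={b*b, c*e, d-f}
  B6: | IN={b*b, c*e, d-f} | OUT={b*b, d-f}
  B7: | IN={b*b, d-f} | OUT={e+f}
  B8: | IN={e+f} | OUT={}
  B9: | IN={} | OUT={}

Merge at B3: IN[B3] = OUT[B2] = {b*b}
Applying B3's transfer function to that IN value gives OUT[B3] (row B3 above).

Answer: {b*b}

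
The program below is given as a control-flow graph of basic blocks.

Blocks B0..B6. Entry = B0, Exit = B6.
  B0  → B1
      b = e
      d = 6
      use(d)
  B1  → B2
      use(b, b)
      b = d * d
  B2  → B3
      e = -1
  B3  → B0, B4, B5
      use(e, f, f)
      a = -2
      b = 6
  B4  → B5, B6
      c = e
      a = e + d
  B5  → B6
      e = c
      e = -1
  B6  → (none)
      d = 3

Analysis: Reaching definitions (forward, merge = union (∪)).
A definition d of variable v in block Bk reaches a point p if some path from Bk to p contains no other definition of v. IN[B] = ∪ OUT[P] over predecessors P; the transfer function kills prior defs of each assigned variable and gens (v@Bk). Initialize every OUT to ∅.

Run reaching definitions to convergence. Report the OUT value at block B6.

Fixpoint table:
  B0:   IN={a@B3, b@B3, d@B0, e@B2}   OUT={a@B3, b@B0, d@B0, e@B2}
  B1:   IN={a@B3, b@B0, d@B0, e@B2}   OUT={a@B3, b@B1, d@B0, e@B2}
  B2:   IN={a@B3, b@B1, d@B0, e@B2}   OUT={a@B3, b@B1, d@B0, e@B2}
  B3:   IN={a@B3, b@B1, d@B0, e@B2}   OUT={a@B3, b@B3, d@B0, e@B2}
  B4:   IN={a@B3, b@B3, d@B0, e@B2}   OUT={a@B4, b@B3, c@B4, d@B0, e@B2}
  B5:   IN={a@B3, a@B4, b@B3, c@B4, d@B0, e@B2}   OUT={a@B3, a@B4, b@B3, c@B4, d@B0, e@B5}
  B6:   IN={a@B3, a@B4, b@B3, c@B4, d@B0, e@B2, e@B5}   OUT={a@B3, a@B4, b@B3, c@B4, d@B6, e@B2, e@B5}

Merge at B6: IN[B6] = OUT[B4] ⊔ OUT[B5] = {a@B3, a@B4, b@B3, c@B4, d@B0, e@B2, e@B5}
Applying B6's transfer function to that IN value gives OUT[B6] (row B6 above).

Answer: {a@B3, a@B4, b@B3, c@B4, d@B6, e@B2, e@B5}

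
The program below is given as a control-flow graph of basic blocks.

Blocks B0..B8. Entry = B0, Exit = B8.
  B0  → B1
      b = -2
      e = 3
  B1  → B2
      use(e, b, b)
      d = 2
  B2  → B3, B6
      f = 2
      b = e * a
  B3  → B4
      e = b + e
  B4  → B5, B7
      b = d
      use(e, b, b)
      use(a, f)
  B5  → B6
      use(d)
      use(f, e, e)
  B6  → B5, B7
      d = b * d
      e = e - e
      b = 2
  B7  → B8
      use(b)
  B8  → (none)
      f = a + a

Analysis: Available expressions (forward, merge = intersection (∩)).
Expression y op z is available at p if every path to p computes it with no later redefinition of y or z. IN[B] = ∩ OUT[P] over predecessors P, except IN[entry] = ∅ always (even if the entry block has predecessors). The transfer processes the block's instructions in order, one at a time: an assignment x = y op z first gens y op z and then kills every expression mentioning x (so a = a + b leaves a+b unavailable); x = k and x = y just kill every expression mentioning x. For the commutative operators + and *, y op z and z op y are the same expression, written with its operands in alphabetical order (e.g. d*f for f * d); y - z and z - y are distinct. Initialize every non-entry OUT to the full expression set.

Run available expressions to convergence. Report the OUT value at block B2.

Converged values:
  B0:  IN={}  OUT={}
  B1:  IN={}  OUT={}
  B2:  IN={}  OUT={a*e}
  B3:  IN={a*e}  OUT={}
  B4:  IN={}  OUT={}
  B5:  IN={}  OUT={}
  B6:  IN={}  OUT={}
  B7:  IN={}  OUT={}
  B8:  IN={}  OUT={a+a}

Merge at B2: IN[B2] = OUT[B1] = {}
Applying B2's transfer function to that IN value gives OUT[B2] (row B2 above).

Answer: {a*e}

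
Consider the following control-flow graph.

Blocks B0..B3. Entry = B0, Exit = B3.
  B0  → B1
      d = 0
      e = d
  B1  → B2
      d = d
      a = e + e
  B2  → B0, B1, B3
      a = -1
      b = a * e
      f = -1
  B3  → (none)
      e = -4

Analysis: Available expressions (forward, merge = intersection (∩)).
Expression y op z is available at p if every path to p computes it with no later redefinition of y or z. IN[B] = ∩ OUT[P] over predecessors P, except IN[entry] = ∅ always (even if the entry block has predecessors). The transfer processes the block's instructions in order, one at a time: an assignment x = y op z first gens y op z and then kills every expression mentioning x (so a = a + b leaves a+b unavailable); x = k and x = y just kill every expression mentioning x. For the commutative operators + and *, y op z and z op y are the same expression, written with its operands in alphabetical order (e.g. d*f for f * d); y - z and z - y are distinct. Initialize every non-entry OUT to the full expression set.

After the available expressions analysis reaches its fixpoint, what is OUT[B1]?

Converged values:
  B0:   IN={}   OUT={}
  B1:   IN={}   OUT={e+e}
  B2:   IN={e+e}   OUT={a*e, e+e}
  B3:   IN={a*e, e+e}   OUT={}

Merge at B1: IN[B1] = OUT[B0] ∩ OUT[B2] = {}
Applying B1's transfer function to that IN value gives OUT[B1] (row B1 above).

Answer: {e+e}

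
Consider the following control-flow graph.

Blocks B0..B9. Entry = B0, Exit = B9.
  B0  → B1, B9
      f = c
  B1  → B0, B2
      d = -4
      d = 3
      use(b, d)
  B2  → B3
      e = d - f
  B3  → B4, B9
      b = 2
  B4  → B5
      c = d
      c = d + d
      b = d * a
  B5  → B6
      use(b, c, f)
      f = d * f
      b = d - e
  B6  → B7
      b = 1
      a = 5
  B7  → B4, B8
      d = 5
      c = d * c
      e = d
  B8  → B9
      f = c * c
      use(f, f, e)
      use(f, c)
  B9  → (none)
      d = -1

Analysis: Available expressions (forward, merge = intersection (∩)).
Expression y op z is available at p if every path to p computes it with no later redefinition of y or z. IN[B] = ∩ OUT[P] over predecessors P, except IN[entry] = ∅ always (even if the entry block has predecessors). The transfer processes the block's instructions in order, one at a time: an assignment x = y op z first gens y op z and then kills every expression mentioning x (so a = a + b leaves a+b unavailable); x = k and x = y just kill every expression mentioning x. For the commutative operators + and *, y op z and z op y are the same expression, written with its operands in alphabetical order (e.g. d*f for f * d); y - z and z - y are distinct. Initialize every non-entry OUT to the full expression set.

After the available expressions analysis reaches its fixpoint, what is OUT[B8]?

Fixpoint table:
  B0:  IN={}  OUT={}
  B1:  IN={}  OUT={}
  B2:  IN={}  OUT={d-f}
  B3:  IN={d-f}  OUT={d-f}
  B4:  IN={}  OUT={a*d, d+d}
  B5:  IN={a*d, d+d}  OUT={a*d, d+d, d-e}
  B6:  IN={a*d, d+d, d-e}  OUT={d+d, d-e}
  B7:  IN={d+d, d-e}  OUT={}
  B8:  IN={}  OUT={c*c}
  B9:  IN={}  OUT={}

Merge at B8: IN[B8] = OUT[B7] = {}
Applying B8's transfer function to that IN value gives OUT[B8] (row B8 above).

Answer: {c*c}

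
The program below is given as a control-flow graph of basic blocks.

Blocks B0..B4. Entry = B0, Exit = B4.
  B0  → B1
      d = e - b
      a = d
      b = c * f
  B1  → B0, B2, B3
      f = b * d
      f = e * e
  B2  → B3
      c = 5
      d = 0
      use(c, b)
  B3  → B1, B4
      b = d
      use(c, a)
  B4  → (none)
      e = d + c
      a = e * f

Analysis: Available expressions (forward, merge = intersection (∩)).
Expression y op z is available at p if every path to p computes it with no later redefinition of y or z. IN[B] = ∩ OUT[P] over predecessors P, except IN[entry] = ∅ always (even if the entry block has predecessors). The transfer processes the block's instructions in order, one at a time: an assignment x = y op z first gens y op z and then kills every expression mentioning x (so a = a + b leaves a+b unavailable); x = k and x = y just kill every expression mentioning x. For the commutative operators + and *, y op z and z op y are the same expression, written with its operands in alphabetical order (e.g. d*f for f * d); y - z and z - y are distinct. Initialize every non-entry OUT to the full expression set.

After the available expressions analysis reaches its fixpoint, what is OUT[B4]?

Fixpoint table:
  B0:   IN={}   OUT={c*f}
  B1:   IN={}   OUT={b*d, e*e}
  B2:   IN={b*d, e*e}   OUT={e*e}
  B3:   IN={e*e}   OUT={e*e}
  B4:   IN={e*e}   OUT={c+d, e*f}

Merge at B4: IN[B4] = OUT[B3] = {e*e}
Applying B4's transfer function to that IN value gives OUT[B4] (row B4 above).

Answer: {c+d, e*f}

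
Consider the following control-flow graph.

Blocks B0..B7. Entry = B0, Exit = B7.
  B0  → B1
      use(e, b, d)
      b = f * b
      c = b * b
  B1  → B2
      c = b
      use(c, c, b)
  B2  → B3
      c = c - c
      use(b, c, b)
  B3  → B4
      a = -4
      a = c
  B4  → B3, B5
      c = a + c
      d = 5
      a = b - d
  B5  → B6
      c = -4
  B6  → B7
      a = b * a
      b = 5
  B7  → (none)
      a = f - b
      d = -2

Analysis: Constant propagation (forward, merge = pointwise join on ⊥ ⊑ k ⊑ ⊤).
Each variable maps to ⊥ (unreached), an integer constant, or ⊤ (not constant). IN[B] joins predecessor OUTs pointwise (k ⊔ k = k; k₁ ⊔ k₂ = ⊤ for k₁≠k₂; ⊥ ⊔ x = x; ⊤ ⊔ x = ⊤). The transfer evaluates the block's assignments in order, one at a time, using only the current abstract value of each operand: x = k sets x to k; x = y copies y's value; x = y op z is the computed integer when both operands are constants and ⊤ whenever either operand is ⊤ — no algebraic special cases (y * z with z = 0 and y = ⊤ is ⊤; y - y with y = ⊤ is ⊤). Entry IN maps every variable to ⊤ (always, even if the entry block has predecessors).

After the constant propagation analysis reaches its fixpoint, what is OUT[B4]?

Answer: {a: ⊤, b: ⊤, c: ⊤, d: 5, e: ⊤, f: ⊤}

Trace:
Fixpoint table:
  B0:  IN=(all ⊤)  OUT=(all ⊤)
  B1:  IN=(all ⊤)  OUT=(all ⊤)
  B2:  IN=(all ⊤)  OUT=(all ⊤)
  B3:  IN=(all ⊤)  OUT=(all ⊤)
  B4:  IN=(all ⊤)  OUT={d:5; rest ⊤}
  B5:  IN={d:5; rest ⊤}  OUT={c:-4, d:5; rest ⊤}
  B6:  IN={c:-4, d:5; rest ⊤}  OUT={b:5, c:-4, d:5; rest ⊤}
  B7:  IN={b:5, c:-4, d:5; rest ⊤}  OUT={b:5, c:-4, d:-2; rest ⊤}

Merge at B4: IN[B4] = OUT[B3] = {a: ⊤, b: ⊤, c: ⊤, d: ⊤, e: ⊤, f: ⊤}
Applying B4's transfer function to that IN value gives OUT[B4] (row B4 above).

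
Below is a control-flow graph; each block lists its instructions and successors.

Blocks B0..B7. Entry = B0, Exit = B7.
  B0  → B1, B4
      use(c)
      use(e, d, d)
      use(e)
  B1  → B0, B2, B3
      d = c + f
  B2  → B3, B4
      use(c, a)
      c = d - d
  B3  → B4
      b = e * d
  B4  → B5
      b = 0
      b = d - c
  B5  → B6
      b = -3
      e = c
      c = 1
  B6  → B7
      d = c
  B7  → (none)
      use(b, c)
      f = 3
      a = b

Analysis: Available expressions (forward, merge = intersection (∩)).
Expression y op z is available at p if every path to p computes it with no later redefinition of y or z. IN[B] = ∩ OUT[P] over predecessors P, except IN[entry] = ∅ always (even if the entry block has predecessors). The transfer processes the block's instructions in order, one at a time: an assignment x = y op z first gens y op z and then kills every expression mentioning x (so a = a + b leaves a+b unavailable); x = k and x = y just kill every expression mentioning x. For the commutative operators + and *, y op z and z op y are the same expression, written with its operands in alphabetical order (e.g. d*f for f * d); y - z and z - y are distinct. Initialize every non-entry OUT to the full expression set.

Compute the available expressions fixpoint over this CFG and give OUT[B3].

Answer: {d*e}

Working:
Converged values:
  B0:  IN={}  OUT={}
  B1:  IN={}  OUT={c+f}
  B2:  IN={c+f}  OUT={d-d}
  B3:  IN={}  OUT={d*e}
  B4:  IN={}  OUT={d-c}
  B5:  IN={d-c}  OUT={}
  B6:  IN={}  OUT={}
  B7:  IN={}  OUT={}

Merge at B3: IN[B3] = OUT[B1] ∩ OUT[B2] = {}
Applying B3's transfer function to that IN value gives OUT[B3] (row B3 above).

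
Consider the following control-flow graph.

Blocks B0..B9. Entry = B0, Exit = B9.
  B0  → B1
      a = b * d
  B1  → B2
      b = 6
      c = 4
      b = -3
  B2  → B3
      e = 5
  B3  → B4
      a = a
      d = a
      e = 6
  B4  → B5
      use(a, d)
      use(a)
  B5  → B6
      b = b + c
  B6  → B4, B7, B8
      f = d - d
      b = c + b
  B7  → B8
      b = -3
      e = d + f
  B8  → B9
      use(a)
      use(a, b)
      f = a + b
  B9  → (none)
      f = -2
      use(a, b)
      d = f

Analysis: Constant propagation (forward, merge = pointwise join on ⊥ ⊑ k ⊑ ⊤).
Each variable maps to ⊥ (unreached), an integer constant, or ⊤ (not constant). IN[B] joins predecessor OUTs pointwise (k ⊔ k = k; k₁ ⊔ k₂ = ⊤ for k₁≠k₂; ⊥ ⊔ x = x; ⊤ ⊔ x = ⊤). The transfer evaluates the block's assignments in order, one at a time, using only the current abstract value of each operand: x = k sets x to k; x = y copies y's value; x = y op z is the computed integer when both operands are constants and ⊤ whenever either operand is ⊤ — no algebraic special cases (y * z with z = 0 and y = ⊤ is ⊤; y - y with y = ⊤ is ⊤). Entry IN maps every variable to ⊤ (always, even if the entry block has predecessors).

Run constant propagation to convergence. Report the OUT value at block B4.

Answer: {a: ⊤, b: ⊤, c: 4, d: ⊤, e: 6, f: ⊤}

Trace:
Converged values:
  B0: | IN=(all ⊤) | OUT=(all ⊤)
  B1: | IN=(all ⊤) | OUT={b:-3, c:4; rest ⊤}
  B2: | IN={b:-3, c:4; rest ⊤} | OUT={b:-3, c:4, e:5; rest ⊤}
  B3: | IN={b:-3, c:4, e:5; rest ⊤} | OUT={b:-3, c:4, e:6; rest ⊤}
  B4: | IN={c:4, e:6; rest ⊤} | OUT={c:4, e:6; rest ⊤}
  B5: | IN={c:4, e:6; rest ⊤} | OUT={c:4, e:6; rest ⊤}
  B6: | IN={c:4, e:6; rest ⊤} | OUT={c:4, e:6; rest ⊤}
  B7: | IN={c:4, e:6; rest ⊤} | OUT={b:-3, c:4; rest ⊤}
  B8: | IN={c:4; rest ⊤} | OUT={c:4; rest ⊤}
  B9: | IN={c:4; rest ⊤} | OUT={c:4, d:-2, f:-2; rest ⊤}

Merge at B4: IN[B4] = OUT[B3] ⊔ OUT[B6] = {a: ⊤, b: ⊤, c: 4, d: ⊤, e: 6, f: ⊤}
Applying B4's transfer function to that IN value gives OUT[B4] (row B4 above).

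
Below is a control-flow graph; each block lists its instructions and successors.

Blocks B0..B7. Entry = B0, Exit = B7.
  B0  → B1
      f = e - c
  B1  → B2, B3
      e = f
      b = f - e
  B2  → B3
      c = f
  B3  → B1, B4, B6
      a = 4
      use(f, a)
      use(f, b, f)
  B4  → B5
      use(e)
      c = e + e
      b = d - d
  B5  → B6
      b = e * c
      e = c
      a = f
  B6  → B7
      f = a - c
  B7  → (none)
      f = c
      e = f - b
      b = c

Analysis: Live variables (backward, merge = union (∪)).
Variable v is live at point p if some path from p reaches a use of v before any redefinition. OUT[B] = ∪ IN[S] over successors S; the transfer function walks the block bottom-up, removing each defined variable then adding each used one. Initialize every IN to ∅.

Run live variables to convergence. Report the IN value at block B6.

Answer: {a, b, c}

Derivation:
Fixpoint table:
  B0:  IN={c, d, e}  OUT={c, d, f}
  B1:  IN={c, d, f}  OUT={b, c, d, e, f}
  B2:  IN={b, d, e, f}  OUT={b, c, d, e, f}
  B3:  IN={b, c, d, e, f}  OUT={a, b, c, d, e, f}
  B4:  IN={d, e, f}  OUT={c, e, f}
  B5:  IN={c, e, f}  OUT={a, b, c}
  B6:  IN={a, b, c}  OUT={b, c}
  B7:  IN={b, c}  OUT={}

Merge at B6: OUT[B6] = IN[B7] = {b, c}
Applying B6's transfer function to that OUT value gives IN[B6] (row B6 above).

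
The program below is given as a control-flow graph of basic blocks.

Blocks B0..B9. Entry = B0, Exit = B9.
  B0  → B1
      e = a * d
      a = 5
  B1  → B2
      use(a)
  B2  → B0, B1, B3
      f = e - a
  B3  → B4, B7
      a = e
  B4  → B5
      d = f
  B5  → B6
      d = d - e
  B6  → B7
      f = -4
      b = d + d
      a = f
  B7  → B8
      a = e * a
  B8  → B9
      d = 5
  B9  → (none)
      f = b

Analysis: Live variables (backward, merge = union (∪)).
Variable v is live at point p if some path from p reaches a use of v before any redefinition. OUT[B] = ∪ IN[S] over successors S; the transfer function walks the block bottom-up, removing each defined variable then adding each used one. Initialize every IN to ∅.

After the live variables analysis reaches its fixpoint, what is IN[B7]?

Answer: {a, b, e}

Derivation:
Converged values:
  B0: | IN={a, b, d} | OUT={a, b, d, e}
  B1: | IN={a, b, d, e} | OUT={a, b, d, e}
  B2: | IN={a, b, d, e} | OUT={a, b, d, e, f}
  B3: | IN={b, e, f} | OUT={a, b, e, f}
  B4: | IN={e, f} | OUT={d, e}
  B5: | IN={d, e} | OUT={d, e}
  B6: | IN={d, e} | OUT={a, b, e}
  B7: | IN={a, b, e} | OUT={b}
  B8: | IN={b} | OUT={b}
  B9: | IN={b} | OUT={}

Merge at B7: OUT[B7] = IN[B8] = {b}
Applying B7's transfer function to that OUT value gives IN[B7] (row B7 above).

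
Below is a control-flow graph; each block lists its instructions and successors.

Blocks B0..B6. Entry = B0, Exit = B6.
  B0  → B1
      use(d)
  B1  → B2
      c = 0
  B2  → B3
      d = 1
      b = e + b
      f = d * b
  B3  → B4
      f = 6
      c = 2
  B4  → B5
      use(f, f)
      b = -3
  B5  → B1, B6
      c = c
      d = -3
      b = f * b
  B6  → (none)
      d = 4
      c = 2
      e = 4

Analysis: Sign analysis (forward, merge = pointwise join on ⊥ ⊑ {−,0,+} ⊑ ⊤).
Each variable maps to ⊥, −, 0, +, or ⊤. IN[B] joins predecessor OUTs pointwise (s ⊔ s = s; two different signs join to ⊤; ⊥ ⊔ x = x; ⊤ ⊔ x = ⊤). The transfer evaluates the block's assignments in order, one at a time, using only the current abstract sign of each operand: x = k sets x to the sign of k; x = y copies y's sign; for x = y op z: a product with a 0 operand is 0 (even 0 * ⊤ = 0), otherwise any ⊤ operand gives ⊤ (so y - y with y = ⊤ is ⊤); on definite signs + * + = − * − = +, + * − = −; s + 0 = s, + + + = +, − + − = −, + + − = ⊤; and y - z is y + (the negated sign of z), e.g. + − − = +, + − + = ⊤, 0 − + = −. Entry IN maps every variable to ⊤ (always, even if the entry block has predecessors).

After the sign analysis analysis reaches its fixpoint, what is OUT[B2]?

Answer: {a: ⊤, b: ⊤, c: 0, d: +, e: ⊤, f: ⊤}

Working:
Converged values:
  B0:   IN=(all ⊤)   OUT=(all ⊤)
  B1:   IN=(all ⊤)   OUT={c:0; rest ⊤}
  B2:   IN={c:0; rest ⊤}   OUT={c:0, d:+; rest ⊤}
  B3:   IN={c:0, d:+; rest ⊤}   OUT={c:+, d:+, f:+; rest ⊤}
  B4:   IN={c:+, d:+, f:+; rest ⊤}   OUT={b:-, c:+, d:+, f:+; rest ⊤}
  B5:   IN={b:-, c:+, d:+, f:+; rest ⊤}   OUT={b:-, c:+, d:-, f:+; rest ⊤}
  B6:   IN={b:-, c:+, d:-, f:+; rest ⊤}   OUT={b:-, c:+, d:+, e:+, f:+; rest ⊤}

Merge at B2: IN[B2] = OUT[B1] = {a: ⊤, b: ⊤, c: 0, d: ⊤, e: ⊤, f: ⊤}
Applying B2's transfer function to that IN value gives OUT[B2] (row B2 above).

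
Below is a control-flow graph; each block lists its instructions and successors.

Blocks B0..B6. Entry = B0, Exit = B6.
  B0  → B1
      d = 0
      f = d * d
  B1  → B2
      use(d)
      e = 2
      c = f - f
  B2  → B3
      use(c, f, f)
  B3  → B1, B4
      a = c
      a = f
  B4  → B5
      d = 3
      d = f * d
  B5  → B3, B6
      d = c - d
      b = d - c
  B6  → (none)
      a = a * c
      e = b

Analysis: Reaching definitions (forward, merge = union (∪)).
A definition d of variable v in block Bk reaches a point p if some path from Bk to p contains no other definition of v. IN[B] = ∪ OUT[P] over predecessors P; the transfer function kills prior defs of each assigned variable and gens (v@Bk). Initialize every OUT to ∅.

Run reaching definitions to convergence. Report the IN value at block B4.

Answer: {a@B3, b@B5, c@B1, d@B0, d@B5, e@B1, f@B0}

Working:
Per-block solution:
  B0: | IN={} | OUT={d@B0, f@B0}
  B1: | IN={a@B3, b@B5, c@B1, d@B0, d@B5, e@B1, f@B0} | OUT={a@B3, b@B5, c@B1, d@B0, d@B5, e@B1, f@B0}
  B2: | IN={a@B3, b@B5, c@B1, d@B0, d@B5, e@B1, f@B0} | OUT={a@B3, b@B5, c@B1, d@B0, d@B5, e@B1, f@B0}
  B3: | IN={a@B3, b@B5, c@B1, d@B0, d@B5, e@B1, f@B0} | OUT={a@B3, b@B5, c@B1, d@B0, d@B5, e@B1, f@B0}
  B4: | IN={a@B3, b@B5, c@B1, d@B0, d@B5, e@B1, f@B0} | OUT={a@B3, b@B5, c@B1, d@B4, e@B1, f@B0}
  B5: | IN={a@B3, b@B5, c@B1, d@B4, e@B1, f@B0} | OUT={a@B3, b@B5, c@B1, d@B5, e@B1, f@B0}
  B6: | IN={a@B3, b@B5, c@B1, d@B5, e@B1, f@B0} | OUT={a@B6, b@B5, c@B1, d@B5, e@B6, f@B0}

Merge at B4: IN[B4] = OUT[B3] = {a@B3, b@B5, c@B1, d@B0, d@B5, e@B1, f@B0}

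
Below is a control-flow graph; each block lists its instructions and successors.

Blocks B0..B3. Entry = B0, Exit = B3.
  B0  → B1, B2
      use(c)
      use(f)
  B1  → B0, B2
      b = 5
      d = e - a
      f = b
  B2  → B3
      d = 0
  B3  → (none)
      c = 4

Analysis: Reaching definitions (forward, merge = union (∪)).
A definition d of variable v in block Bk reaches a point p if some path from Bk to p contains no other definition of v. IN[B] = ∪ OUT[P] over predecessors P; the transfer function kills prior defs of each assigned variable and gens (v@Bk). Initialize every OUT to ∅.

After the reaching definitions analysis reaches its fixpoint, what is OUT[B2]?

Answer: {b@B1, d@B2, f@B1}

Derivation:
Per-block solution:
  B0: | IN={b@B1, d@B1, f@B1} | OUT={b@B1, d@B1, f@B1}
  B1: | IN={b@B1, d@B1, f@B1} | OUT={b@B1, d@B1, f@B1}
  B2: | IN={b@B1, d@B1, f@B1} | OUT={b@B1, d@B2, f@B1}
  B3: | IN={b@B1, d@B2, f@B1} | OUT={b@B1, c@B3, d@B2, f@B1}

Merge at B2: IN[B2] = OUT[B0] ⊔ OUT[B1] = {b@B1, d@B1, f@B1}
Applying B2's transfer function to that IN value gives OUT[B2] (row B2 above).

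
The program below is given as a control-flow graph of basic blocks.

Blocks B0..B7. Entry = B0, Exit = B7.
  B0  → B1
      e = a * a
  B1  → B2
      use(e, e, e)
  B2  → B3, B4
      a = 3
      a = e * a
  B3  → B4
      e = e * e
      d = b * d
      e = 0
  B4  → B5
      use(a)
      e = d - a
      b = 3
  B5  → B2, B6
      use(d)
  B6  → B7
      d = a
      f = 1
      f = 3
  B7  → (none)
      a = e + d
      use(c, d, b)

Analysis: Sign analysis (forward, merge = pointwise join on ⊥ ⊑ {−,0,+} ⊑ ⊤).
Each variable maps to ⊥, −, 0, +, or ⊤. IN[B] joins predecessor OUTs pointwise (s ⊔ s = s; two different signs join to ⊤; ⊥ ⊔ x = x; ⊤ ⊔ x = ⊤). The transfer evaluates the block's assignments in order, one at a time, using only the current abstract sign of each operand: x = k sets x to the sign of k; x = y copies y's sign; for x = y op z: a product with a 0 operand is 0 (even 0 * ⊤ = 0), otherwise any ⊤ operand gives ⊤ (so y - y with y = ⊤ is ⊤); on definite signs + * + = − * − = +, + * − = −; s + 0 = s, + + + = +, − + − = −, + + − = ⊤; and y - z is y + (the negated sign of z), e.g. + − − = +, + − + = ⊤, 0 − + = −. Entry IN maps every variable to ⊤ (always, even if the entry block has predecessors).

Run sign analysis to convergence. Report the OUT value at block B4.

Answer: {a: ⊤, b: +, c: ⊤, d: ⊤, e: ⊤, f: ⊤}

Working:
Converged values:
  B0:   IN=(all ⊤)   OUT=(all ⊤)
  B1:   IN=(all ⊤)   OUT=(all ⊤)
  B2:   IN=(all ⊤)   OUT=(all ⊤)
  B3:   IN=(all ⊤)   OUT={e:0; rest ⊤}
  B4:   IN=(all ⊤)   OUT={b:+; rest ⊤}
  B5:   IN={b:+; rest ⊤}   OUT={b:+; rest ⊤}
  B6:   IN={b:+; rest ⊤}   OUT={b:+, f:+; rest ⊤}
  B7:   IN={b:+, f:+; rest ⊤}   OUT={b:+, f:+; rest ⊤}

Merge at B4: IN[B4] = OUT[B2] ⊔ OUT[B3] = {a: ⊤, b: ⊤, c: ⊤, d: ⊤, e: ⊤, f: ⊤}
Applying B4's transfer function to that IN value gives OUT[B4] (row B4 above).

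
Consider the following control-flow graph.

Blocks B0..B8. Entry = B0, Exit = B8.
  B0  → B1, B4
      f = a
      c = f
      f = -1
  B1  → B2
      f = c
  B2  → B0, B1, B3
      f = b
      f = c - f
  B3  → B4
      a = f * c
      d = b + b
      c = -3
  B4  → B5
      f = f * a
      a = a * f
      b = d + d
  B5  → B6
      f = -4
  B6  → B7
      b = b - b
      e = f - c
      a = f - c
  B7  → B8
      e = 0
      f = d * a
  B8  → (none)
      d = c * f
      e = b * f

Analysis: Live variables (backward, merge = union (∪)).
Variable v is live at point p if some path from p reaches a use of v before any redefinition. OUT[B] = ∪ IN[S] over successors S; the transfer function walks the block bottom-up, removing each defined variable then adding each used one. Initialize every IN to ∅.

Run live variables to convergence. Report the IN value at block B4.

Fixpoint table:
  B0:  IN={a, b, d}  OUT={a, b, c, d, f}
  B1:  IN={a, b, c, d}  OUT={a, b, c, d}
  B2:  IN={a, b, c, d}  OUT={a, b, c, d, f}
  B3:  IN={b, c, f}  OUT={a, c, d, f}
  B4:  IN={a, c, d, f}  OUT={b, c, d}
  B5:  IN={b, c, d}  OUT={b, c, d, f}
  B6:  IN={b, c, d, f}  OUT={a, b, c, d}
  B7:  IN={a, b, c, d}  OUT={b, c, f}
  B8:  IN={b, c, f}  OUT={}

Merge at B4: OUT[B4] = IN[B5] = {b, c, d}
Applying B4's transfer function to that OUT value gives IN[B4] (row B4 above).

Answer: {a, c, d, f}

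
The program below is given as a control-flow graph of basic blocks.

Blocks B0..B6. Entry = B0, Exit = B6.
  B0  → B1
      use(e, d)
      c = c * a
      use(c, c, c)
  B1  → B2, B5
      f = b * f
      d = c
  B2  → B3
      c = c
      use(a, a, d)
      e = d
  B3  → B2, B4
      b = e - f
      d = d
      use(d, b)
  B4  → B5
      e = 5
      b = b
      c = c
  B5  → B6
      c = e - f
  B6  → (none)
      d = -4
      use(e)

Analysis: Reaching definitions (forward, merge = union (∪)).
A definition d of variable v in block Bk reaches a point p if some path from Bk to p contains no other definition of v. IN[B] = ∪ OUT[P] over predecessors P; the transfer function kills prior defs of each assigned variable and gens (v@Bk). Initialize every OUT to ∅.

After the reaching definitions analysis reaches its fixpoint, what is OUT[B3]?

Answer: {b@B3, c@B2, d@B3, e@B2, f@B1}

Working:
Fixpoint table:
  B0:   IN={}   OUT={c@B0}
  B1:   IN={c@B0}   OUT={c@B0, d@B1, f@B1}
  B2:   IN={b@B3, c@B0, c@B2, d@B1, d@B3, e@B2, f@B1}   OUT={b@B3, c@B2, d@B1, d@B3, e@B2, f@B1}
  B3:   IN={b@B3, c@B2, d@B1, d@B3, e@B2, f@B1}   OUT={b@B3, c@B2, d@B3, e@B2, f@B1}
  B4:   IN={b@B3, c@B2, d@B3, e@B2, f@B1}   OUT={b@B4, c@B4, d@B3, e@B4, f@B1}
  B5:   IN={b@B4, c@B0, c@B4, d@B1, d@B3, e@B4, f@B1}   OUT={b@B4, c@B5, d@B1, d@B3, e@B4, f@B1}
  B6:   IN={b@B4, c@B5, d@B1, d@B3, e@B4, f@B1}   OUT={b@B4, c@B5, d@B6, e@B4, f@B1}

Merge at B3: IN[B3] = OUT[B2] = {b@B3, c@B2, d@B1, d@B3, e@B2, f@B1}
Applying B3's transfer function to that IN value gives OUT[B3] (row B3 above).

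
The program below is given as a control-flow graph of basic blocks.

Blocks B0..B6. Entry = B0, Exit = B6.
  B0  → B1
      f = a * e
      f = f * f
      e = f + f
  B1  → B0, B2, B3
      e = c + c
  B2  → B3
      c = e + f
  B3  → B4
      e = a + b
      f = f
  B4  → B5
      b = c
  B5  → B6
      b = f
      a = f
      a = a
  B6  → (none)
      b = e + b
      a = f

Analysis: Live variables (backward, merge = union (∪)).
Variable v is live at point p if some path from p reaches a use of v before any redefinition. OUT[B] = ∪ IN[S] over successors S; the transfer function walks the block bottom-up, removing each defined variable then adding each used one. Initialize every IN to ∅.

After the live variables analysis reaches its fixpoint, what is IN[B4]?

Answer: {c, e, f}

Trace:
Converged values:
  B0:  IN={a, b, c, e}  OUT={a, b, c, f}
  B1:  IN={a, b, c, f}  OUT={a, b, c, e, f}
  B2:  IN={a, b, e, f}  OUT={a, b, c, f}
  B3:  IN={a, b, c, f}  OUT={c, e, f}
  B4:  IN={c, e, f}  OUT={e, f}
  B5:  IN={e, f}  OUT={b, e, f}
  B6:  IN={b, e, f}  OUT={}

Merge at B4: OUT[B4] = IN[B5] = {e, f}
Applying B4's transfer function to that OUT value gives IN[B4] (row B4 above).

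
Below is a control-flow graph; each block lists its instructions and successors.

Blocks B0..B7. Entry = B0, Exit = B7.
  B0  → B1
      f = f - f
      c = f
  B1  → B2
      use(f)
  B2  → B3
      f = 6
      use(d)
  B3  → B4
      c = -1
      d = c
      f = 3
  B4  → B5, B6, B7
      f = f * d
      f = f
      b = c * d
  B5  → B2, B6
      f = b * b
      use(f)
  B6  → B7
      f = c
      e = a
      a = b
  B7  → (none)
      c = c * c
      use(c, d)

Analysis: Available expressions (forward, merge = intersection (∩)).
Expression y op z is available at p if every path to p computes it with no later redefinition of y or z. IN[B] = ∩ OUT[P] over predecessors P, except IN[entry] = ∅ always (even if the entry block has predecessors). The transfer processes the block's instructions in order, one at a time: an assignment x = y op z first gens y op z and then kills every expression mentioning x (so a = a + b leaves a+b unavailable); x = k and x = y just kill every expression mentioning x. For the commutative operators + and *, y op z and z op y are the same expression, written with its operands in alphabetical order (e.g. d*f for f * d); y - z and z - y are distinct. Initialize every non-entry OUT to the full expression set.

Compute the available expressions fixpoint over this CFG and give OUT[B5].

Answer: {b*b, c*d}

Trace:
Converged values:
  B0:   IN={}   OUT={}
  B1:   IN={}   OUT={}
  B2:   IN={}   OUT={}
  B3:   IN={}   OUT={}
  B4:   IN={}   OUT={c*d}
  B5:   IN={c*d}   OUT={b*b, c*d}
  B6:   IN={c*d}   OUT={c*d}
  B7:   IN={c*d}   OUT={}

Merge at B5: IN[B5] = OUT[B4] = {c*d}
Applying B5's transfer function to that IN value gives OUT[B5] (row B5 above).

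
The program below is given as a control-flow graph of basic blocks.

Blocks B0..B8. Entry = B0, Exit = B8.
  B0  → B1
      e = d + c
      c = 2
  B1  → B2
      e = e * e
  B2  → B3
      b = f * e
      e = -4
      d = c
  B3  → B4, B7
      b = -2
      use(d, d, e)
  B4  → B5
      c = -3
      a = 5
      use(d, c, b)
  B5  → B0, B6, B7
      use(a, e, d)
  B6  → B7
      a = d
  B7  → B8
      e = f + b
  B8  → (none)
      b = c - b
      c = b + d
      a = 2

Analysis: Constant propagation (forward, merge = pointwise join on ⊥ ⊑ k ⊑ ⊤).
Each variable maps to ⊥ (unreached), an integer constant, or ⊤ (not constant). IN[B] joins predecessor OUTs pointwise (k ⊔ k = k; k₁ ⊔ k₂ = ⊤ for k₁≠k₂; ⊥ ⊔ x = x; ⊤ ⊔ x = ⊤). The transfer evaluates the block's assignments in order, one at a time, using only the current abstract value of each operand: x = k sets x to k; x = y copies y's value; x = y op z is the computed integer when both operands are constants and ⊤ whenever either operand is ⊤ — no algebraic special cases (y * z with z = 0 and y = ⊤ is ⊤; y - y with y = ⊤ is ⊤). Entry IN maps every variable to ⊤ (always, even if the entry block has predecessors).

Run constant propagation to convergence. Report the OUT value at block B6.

Answer: {a: 2, b: -2, c: -3, d: 2, e: -4, f: ⊤}

Derivation:
Per-block solution:
  B0:   IN=(all ⊤)   OUT={c:2; rest ⊤}
  B1:   IN={c:2; rest ⊤}   OUT={c:2; rest ⊤}
  B2:   IN={c:2; rest ⊤}   OUT={c:2, d:2, e:-4; rest ⊤}
  B3:   IN={c:2, d:2, e:-4; rest ⊤}   OUT={b:-2, c:2, d:2, e:-4; rest ⊤}
  B4:   IN={b:-2, c:2, d:2, e:-4; rest ⊤}   OUT={a:5, b:-2, c:-3, d:2, e:-4; rest ⊤}
  B5:   IN={a:5, b:-2, c:-3, d:2, e:-4; rest ⊤}   OUT={a:5, b:-2, c:-3, d:2, e:-4; rest ⊤}
  B6:   IN={a:5, b:-2, c:-3, d:2, e:-4; rest ⊤}   OUT={a:2, b:-2, c:-3, d:2, e:-4; rest ⊤}
  B7:   IN={b:-2, d:2, e:-4; rest ⊤}   OUT={b:-2, d:2; rest ⊤}
  B8:   IN={b:-2, d:2; rest ⊤}   OUT={a:2, d:2; rest ⊤}

Merge at B6: IN[B6] = OUT[B5] = {a: 5, b: -2, c: -3, d: 2, e: -4, f: ⊤}
Applying B6's transfer function to that IN value gives OUT[B6] (row B6 above).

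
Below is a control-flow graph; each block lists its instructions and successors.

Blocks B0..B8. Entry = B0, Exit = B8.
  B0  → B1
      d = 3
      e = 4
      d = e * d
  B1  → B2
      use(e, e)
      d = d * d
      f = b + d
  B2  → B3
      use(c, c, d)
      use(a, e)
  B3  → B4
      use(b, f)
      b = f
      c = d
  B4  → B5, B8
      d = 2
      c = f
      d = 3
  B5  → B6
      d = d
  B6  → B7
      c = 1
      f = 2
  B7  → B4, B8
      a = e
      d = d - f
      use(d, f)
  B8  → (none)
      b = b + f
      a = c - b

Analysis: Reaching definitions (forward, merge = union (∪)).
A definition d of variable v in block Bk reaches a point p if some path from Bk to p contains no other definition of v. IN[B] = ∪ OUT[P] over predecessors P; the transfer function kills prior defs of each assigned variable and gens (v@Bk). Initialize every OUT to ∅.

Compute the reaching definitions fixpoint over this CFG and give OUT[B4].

Answer: {a@B7, b@B3, c@B4, d@B4, e@B0, f@B1, f@B6}

Working:
Fixpoint table:
  B0: | IN={} | OUT={d@B0, e@B0}
  B1: | IN={d@B0, e@B0} | OUT={d@B1, e@B0, f@B1}
  B2: | IN={d@B1, e@B0, f@B1} | OUT={d@B1, e@B0, f@B1}
  B3: | IN={d@B1, e@B0, f@B1} | OUT={b@B3, c@B3, d@B1, e@B0, f@B1}
  B4: | IN={a@B7, b@B3, c@B3, c@B6, d@B1, d@B7, e@B0, f@B1, f@B6} | OUT={a@B7, b@B3, c@B4, d@B4, e@B0, f@B1, f@B6}
  B5: | IN={a@B7, b@B3, c@B4, d@B4, e@B0, f@B1, f@B6} | OUT={a@B7, b@B3, c@B4, d@B5, e@B0, f@B1, f@B6}
  B6: | IN={a@B7, b@B3, c@B4, d@B5, e@B0, f@B1, f@B6} | OUT={a@B7, b@B3, c@B6, d@B5, e@B0, f@B6}
  B7: | IN={a@B7, b@B3, c@B6, d@B5, e@B0, f@B6} | OUT={a@B7, b@B3, c@B6, d@B7, e@B0, f@B6}
  B8: | IN={a@B7, b@B3, c@B4, c@B6, d@B4, d@B7, e@B0, f@B1, f@B6} | OUT={a@B8, b@B8, c@B4, c@B6, d@B4, d@B7, e@B0, f@B1, f@B6}

Merge at B4: IN[B4] = OUT[B3] ⊔ OUT[B7] = {a@B7, b@B3, c@B3, c@B6, d@B1, d@B7, e@B0, f@B1, f@B6}
Applying B4's transfer function to that IN value gives OUT[B4] (row B4 above).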